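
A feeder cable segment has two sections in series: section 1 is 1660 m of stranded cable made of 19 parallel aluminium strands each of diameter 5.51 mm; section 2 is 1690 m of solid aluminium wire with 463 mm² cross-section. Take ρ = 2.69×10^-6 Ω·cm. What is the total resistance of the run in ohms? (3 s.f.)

0.197 Ω

ρ = 2.69×10^-6 Ω·cm = 2.69×10^-8 Ω·m
Section 1: A_strand = π(2.7550e-03)² = 2.384e-05 m²; R₁ = ρL/(N·A_s) = (2.69×10^-8)(1660)/(19×2.384e-05) = 0.09856 Ω
Section 2: A = 463 mm² = 4.630e-04 m²
R₂ = (2.69×10^-8)(1690)/(4.630e-04) = 0.09819 Ω
R = R₁ + R₂ = 0.197 Ω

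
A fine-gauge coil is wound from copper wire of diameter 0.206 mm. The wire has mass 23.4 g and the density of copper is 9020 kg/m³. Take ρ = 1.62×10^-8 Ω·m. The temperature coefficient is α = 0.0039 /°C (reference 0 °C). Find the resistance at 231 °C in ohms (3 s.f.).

A = π(d/2)² = π(1.0300e-04 m)² = 3.3329e-08 m²
L = m/(density·A) = 0.0234/(9020×3.3329e-08) = 77.84 m
R = ρL/A = (1.62×10^-8)(77.84)/(3.3329e-08) = 37.83 Ω
R(231 °C) = 37.83 × (1 + 0.0039×231) = 71.9 Ω

71.9 Ω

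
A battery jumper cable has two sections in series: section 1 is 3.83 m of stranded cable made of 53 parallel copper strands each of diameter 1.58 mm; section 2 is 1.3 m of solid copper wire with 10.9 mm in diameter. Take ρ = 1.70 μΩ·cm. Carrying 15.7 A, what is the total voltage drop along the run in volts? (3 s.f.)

ρ = 1.70 μΩ·cm = 1.70×10^-8 Ω·m
Section 1: A_strand = π(7.9000e-04)² = 1.961e-06 m²; R₁ = ρL/(N·A_s) = (1.70×10^-8)(3.83)/(53×1.961e-06) = 6.266×10^-4 Ω
Section 2: A = π(d/2)² = π(5.4500e-03 m)² = 9.331e-05 m²
R₂ = (1.70×10^-8)(1.3)/(9.331e-05) = 2.368×10^-4 Ω
R = R₁ + R₂ = 8.634×10^-4 Ω
V = IR = 15.7 × 8.634×10^-4 = 0.0136 V

0.0136 V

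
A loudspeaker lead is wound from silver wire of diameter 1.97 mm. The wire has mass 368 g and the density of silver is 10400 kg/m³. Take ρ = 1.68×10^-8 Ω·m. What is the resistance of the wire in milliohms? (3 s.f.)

A = π(d/2)² = π(9.8500e-04 m)² = 3.0481e-06 m²
L = m/(density·A) = 0.368/(10400×3.0481e-06) = 11.61 m
R = ρL/A = (1.68×10^-8)(11.61)/(3.0481e-06) = 64.0 mΩ

64.0 mΩ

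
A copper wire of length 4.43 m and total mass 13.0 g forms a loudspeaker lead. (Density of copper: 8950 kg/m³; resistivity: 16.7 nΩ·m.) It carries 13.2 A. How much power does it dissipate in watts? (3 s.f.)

39.3 W

ρ = 16.7 nΩ·m = 1.67×10^-8 Ω·m
A = m/(density·L) = 0.013/(8950×4.43) = 3.2788e-07 m²
R = ρL/A = (1.67×10^-8)(4.43)/(3.2788e-07) = 0.2256 Ω
P = I²R = (13.2)² × 0.2256 = 39.3 W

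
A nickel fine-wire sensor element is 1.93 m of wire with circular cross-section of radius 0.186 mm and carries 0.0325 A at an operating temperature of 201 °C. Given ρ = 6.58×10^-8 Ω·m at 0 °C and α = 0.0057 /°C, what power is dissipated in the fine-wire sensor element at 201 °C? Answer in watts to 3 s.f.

0.00265 W

A = πr² = π(1.8600e-04 m)² = 1.087e-07 m²
R₍0₎ = ρL/A = (6.58×10^-8)(1.93)/(1.087e-07) = 1.168 Ω
R₍201₎ = R₍0₎(1 + αΔT) = 1.168 × (1 + 0.0057×201) = 2.507 Ω
P = I²R = (0.0325)² × 2.507 = 0.00265 W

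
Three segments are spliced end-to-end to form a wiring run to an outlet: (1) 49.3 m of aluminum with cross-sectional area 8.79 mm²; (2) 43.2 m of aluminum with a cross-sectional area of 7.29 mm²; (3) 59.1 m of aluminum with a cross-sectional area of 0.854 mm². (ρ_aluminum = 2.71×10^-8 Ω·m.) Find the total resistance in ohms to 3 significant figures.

Seg 1: A = 8.79 mm² = 8.790e-06 m²
R_1 = (2.71×10^-8)(49.3)/(8.790e-06) = 0.152 Ω
Seg 2: A = 7.29 mm² = 7.290e-06 m²
R_2 = (2.71×10^-8)(43.2)/(7.290e-06) = 0.1606 Ω
Seg 3: A = 0.854 mm² = 8.540e-07 m²
R_3 = (2.71×10^-8)(59.1)/(8.540e-07) = 1.875 Ω
R_total = R_1 + R_2 + R_3 = 2.19 Ω

2.19 Ω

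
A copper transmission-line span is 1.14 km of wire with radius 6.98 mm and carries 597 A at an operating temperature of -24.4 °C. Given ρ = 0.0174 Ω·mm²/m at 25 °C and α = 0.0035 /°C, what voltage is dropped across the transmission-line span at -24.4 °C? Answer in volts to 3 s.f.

64.0 V

ρ = 0.0174 Ω·mm²/m = 1.74×10^-8 Ω·m
A = πr² = π(6.9800e-03 m)² = 1.531e-04 m²
R₍25₎ = ρL/A = (1.74×10^-8)(1140)/(1.531e-04) = 0.1296 Ω
R₍-24.4₎ = R₍25₎(1 + αΔT) = 0.1296 × (1 + 0.0035×-49.4) = 0.1072 Ω
V = IR = 597 × 0.1072 = 64.0 V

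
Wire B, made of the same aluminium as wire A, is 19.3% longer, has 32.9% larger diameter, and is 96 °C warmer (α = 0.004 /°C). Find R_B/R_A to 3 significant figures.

R ∝ ρL/d² with ρ ∝ (1+αΔT), so R_B/R_A = (1 + 19.3/100) × (1 + 32.9/100)⁻² × (1 + 0.004×96)
= 1.193 × 0.5662 × 1.384 = 0.935

0.935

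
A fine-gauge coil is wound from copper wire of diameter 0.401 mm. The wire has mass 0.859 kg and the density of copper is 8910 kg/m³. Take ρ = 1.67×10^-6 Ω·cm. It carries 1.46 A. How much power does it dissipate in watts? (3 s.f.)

ρ = 1.67×10^-6 Ω·cm = 1.67×10^-8 Ω·m
A = π(d/2)² = π(2.0050e-04 m)² = 1.2629e-07 m²
L = m/(density·A) = 0.859/(8910×1.2629e-07) = 763.4 m
R = ρL/A = (1.67×10^-8)(763.4)/(1.2629e-07) = 100.9 Ω
P = I²R = (1.46)² × 100.9 = 215 W

215 W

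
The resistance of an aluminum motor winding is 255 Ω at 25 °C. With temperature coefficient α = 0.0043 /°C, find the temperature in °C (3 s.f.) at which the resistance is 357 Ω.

118 °C

R = R₀(1 + α(T − T₀)) ⇒ T = T₀ + (R/R₀ − 1)/α
T = 25 + (357/255 − 1)/0.0043 = 25 + (0.4)/0.0043 = 118 °C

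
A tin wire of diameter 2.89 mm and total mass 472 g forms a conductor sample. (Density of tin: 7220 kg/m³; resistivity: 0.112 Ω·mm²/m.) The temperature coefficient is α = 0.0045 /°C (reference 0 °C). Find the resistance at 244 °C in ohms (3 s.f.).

0.357 Ω

ρ = 0.112 Ω·mm²/m = 1.12×10^-7 Ω·m
A = π(d/2)² = π(1.4450e-03 m)² = 6.5597e-06 m²
L = m/(density·A) = 0.472/(7220×6.5597e-06) = 9.966 m
R = ρL/A = (1.12×10^-7)(9.966)/(6.5597e-06) = 0.1702 Ω
R(244 °C) = 0.1702 × (1 + 0.0045×244) = 0.357 Ω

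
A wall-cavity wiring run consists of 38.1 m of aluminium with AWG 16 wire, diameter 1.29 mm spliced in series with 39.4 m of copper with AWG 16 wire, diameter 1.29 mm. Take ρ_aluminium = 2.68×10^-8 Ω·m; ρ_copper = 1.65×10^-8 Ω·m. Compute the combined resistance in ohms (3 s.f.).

Segment 1: A = π(1.29/2 mm)² = π(6.4500e-04 m)² = 1.307e-06 m²
R₁ = ρL/A = (2.68×10^-8)(38.1)/(1.307e-06) = 0.7813 Ω
R₂ = (1.65×10^-8)(39.4)/(1.307e-06) = 0.4974 Ω
R = R₁ + R₂ = 1.28 Ω

1.28 Ω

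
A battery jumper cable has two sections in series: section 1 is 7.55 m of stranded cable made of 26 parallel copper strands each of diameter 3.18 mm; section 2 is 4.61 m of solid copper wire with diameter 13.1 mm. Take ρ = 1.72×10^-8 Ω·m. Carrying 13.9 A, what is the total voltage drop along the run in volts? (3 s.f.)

0.0169 V

Section 1: A_strand = π(1.5900e-03)² = 7.942e-06 m²; R₁ = ρL/(N·A_s) = (1.72×10^-8)(7.55)/(26×7.942e-06) = 6.289×10^-4 Ω
Section 2: A = π(d/2)² = π(6.5500e-03 m)² = 1.348e-04 m²
R₂ = (1.72×10^-8)(4.61)/(1.348e-04) = 5.883×10^-4 Ω
R = R₁ + R₂ = 0.001217 Ω
V = IR = 13.9 × 0.001217 = 0.0169 V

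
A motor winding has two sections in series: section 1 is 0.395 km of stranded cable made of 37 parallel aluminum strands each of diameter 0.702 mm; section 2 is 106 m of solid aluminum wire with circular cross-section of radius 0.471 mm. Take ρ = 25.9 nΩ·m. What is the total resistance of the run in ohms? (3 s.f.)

ρ = 25.9 nΩ·m = 2.59×10^-8 Ω·m
Section 1: A_strand = π(3.5100e-04)² = 3.870e-07 m²; R₁ = ρL/(N·A_s) = (2.59×10^-8)(395)/(37×3.870e-07) = 0.7144 Ω
Section 2: A = πr² = π(4.7100e-04 m)² = 6.969e-07 m²
R₂ = (2.59×10^-8)(106)/(6.969e-07) = 3.939 Ω
R = R₁ + R₂ = 4.65 Ω

4.65 Ω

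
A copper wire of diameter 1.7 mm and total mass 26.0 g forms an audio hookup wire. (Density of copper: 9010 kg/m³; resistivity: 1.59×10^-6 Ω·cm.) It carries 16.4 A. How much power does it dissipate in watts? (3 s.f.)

2.40 W

ρ = 1.59×10^-6 Ω·cm = 1.59×10^-8 Ω·m
A = π(d/2)² = π(8.5000e-04 m)² = 2.2698e-06 m²
L = m/(density·A) = 0.026/(9010×2.2698e-06) = 1.271 m
R = ρL/A = (1.59×10^-8)(1.271)/(2.2698e-06) = 0.008906 Ω
P = I²R = (16.4)² × 0.008906 = 2.40 W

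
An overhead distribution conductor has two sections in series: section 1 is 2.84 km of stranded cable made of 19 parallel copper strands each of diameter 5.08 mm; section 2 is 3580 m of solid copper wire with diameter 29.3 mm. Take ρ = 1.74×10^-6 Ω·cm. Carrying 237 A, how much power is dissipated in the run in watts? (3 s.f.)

12400 W

ρ = 1.74×10^-6 Ω·cm = 1.74×10^-8 Ω·m
Section 1: A_strand = π(2.5400e-03)² = 2.027e-05 m²; R₁ = ρL/(N·A_s) = (1.74×10^-8)(2840)/(19×2.027e-05) = 0.1283 Ω
Section 2: A = π(d/2)² = π(1.4650e-02 m)² = 6.743e-04 m²
R₂ = (1.74×10^-8)(3580)/(6.743e-04) = 0.09239 Ω
R = R₁ + R₂ = 0.2207 Ω
P = I²R = (237)² × 0.2207 = 12400 W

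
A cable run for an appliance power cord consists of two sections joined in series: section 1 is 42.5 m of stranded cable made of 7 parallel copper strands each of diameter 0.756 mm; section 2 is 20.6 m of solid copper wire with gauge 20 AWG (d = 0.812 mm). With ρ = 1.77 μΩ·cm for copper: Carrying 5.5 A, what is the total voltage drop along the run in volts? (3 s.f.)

5.19 V

ρ = 1.77 μΩ·cm = 1.77×10^-8 Ω·m
Section 1: A_strand = π(3.7800e-04)² = 4.489e-07 m²; R₁ = ρL/(N·A_s) = (1.77×10^-8)(42.5)/(7×4.489e-07) = 0.2394 Ω
Section 2: A = π(0.812/2 mm)² = π(4.0600e-04 m)² = 5.178e-07 m²
R₂ = (1.77×10^-8)(20.6)/(5.178e-07) = 0.7041 Ω
R = R₁ + R₂ = 0.9435 Ω
V = IR = 5.5 × 0.9435 = 5.19 V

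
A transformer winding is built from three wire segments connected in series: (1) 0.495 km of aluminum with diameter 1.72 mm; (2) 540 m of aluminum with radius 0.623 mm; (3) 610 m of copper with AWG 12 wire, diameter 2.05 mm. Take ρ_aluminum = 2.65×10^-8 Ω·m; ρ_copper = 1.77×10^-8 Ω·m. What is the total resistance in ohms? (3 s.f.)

Seg 1: A = π(d/2)² = π(8.6000e-04 m)² = 2.324e-06 m²
R_1 = (2.65×10^-8)(495)/(2.324e-06) = 5.646 Ω
Seg 2: A = πr² = π(6.2300e-04 m)² = 1.219e-06 m²
R_2 = (2.65×10^-8)(540)/(1.219e-06) = 11.74 Ω
Seg 3: A = π(2.05/2 mm)² = π(1.0250e-03 m)² = 3.301e-06 m²
R_3 = (1.77×10^-8)(610)/(3.301e-06) = 3.271 Ω
R_total = R_1 + R_2 + R_3 = 20.7 Ω

20.7 Ω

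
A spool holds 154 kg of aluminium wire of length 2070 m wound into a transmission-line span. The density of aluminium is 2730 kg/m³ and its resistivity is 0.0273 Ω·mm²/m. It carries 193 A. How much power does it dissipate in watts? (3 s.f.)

ρ = 0.0273 Ω·mm²/m = 2.73×10^-8 Ω·m
A = m/(density·L) = 154/(2730×2070) = 2.7251e-05 m²
R = ρL/A = (2.73×10^-8)(2070)/(2.7251e-05) = 2.074 Ω
P = I²R = (193)² × 2.074 = 77200 W

77200 W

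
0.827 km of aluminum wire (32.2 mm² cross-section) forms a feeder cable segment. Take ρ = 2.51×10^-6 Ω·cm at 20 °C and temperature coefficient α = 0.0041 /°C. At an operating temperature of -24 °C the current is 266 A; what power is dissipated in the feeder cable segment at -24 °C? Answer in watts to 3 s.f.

37400 W

ρ = 2.51×10^-6 Ω·cm = 2.51×10^-8 Ω·m
A = 32.2 mm² = 3.220e-05 m²
R₍20₎ = ρL/A = (2.51×10^-8)(827)/(3.220e-05) = 0.6446 Ω
R₍-24₎ = R₍20₎(1 + αΔT) = 0.6446 × (1 + 0.0041×-44) = 0.5284 Ω
P = I²R = (266)² × 0.5284 = 37400 W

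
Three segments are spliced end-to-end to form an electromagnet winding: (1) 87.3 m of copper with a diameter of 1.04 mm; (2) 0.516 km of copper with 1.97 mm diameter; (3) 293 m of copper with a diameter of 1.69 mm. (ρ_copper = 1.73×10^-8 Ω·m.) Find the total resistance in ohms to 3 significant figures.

6.97 Ω

Seg 1: A = π(d/2)² = π(5.2000e-04 m)² = 8.495e-07 m²
R_1 = (1.73×10^-8)(87.3)/(8.495e-07) = 1.778 Ω
Seg 2: A = π(d/2)² = π(9.8500e-04 m)² = 3.048e-06 m²
R_2 = (1.73×10^-8)(516)/(3.048e-06) = 2.929 Ω
Seg 3: A = π(d/2)² = π(8.4500e-04 m)² = 2.243e-06 m²
R_3 = (1.73×10^-8)(293)/(2.243e-06) = 2.26 Ω
R_total = R_1 + R_2 + R_3 = 6.97 Ω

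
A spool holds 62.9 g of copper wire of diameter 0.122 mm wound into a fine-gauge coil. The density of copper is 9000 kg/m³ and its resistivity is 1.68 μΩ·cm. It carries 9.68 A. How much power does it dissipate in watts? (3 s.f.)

80500 W

ρ = 1.68 μΩ·cm = 1.68×10^-8 Ω·m
A = π(d/2)² = π(6.1000e-05 m)² = 1.1690e-08 m²
L = m/(density·A) = 0.0629/(9000×1.1690e-08) = 597.9 m
R = ρL/A = (1.68×10^-8)(597.9)/(1.1690e-08) = 859.2 Ω
P = I²R = (9.68)² × 859.2 = 80500 W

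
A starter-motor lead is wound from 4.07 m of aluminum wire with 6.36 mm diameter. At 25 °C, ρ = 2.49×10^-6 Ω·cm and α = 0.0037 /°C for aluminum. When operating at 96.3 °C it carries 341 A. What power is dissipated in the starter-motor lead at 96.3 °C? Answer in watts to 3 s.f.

ρ = 2.49×10^-6 Ω·cm = 2.49×10^-8 Ω·m
A = π(d/2)² = π(3.1800e-03 m)² = 3.177e-05 m²
R₍25₎ = ρL/A = (2.49×10^-8)(4.07)/(3.177e-05) = 0.00319 Ω
R₍96.3₎ = R₍25₎(1 + αΔT) = 0.00319 × (1 + 0.0037×71.3) = 0.004032 Ω
P = I²R = (341)² × 0.004032 = 469 W

469 W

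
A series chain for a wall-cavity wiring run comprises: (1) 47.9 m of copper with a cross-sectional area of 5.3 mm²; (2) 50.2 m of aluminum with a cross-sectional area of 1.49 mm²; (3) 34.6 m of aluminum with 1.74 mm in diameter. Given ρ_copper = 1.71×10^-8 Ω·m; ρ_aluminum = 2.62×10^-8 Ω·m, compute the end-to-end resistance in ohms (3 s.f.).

1.42 Ω

Seg 1: A = 5.3 mm² = 5.300e-06 m²
R_1 = (1.71×10^-8)(47.9)/(5.300e-06) = 0.1545 Ω
Seg 2: A = 1.49 mm² = 1.490e-06 m²
R_2 = (2.62×10^-8)(50.2)/(1.490e-06) = 0.8827 Ω
Seg 3: A = π(d/2)² = π(8.7000e-04 m)² = 2.378e-06 m²
R_3 = (2.62×10^-8)(34.6)/(2.378e-06) = 0.3812 Ω
R_total = R_1 + R_2 + R_3 = 1.42 Ω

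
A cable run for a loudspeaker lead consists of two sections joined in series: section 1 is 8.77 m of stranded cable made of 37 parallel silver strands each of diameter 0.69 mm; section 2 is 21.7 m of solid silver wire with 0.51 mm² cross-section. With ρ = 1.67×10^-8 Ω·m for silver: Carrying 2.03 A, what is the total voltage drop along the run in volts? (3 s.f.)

1.46 V

Section 1: A_strand = π(3.4500e-04)² = 3.739e-07 m²; R₁ = ρL/(N·A_s) = (1.67×10^-8)(8.77)/(37×3.739e-07) = 0.01059 Ω
Section 2: A = 0.51 mm² = 5.100e-07 m²
R₂ = (1.67×10^-8)(21.7)/(5.100e-07) = 0.7106 Ω
R = R₁ + R₂ = 0.7212 Ω
V = IR = 2.03 × 0.7212 = 1.46 V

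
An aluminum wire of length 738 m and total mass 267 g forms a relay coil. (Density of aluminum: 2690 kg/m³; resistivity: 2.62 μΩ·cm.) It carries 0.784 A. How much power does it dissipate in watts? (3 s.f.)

88.4 W

ρ = 2.62 μΩ·cm = 2.62×10^-8 Ω·m
A = m/(density·L) = 0.267/(2690×738) = 1.3449e-07 m²
R = ρL/A = (2.62×10^-8)(738)/(1.3449e-07) = 143.8 Ω
P = I²R = (0.784)² × 143.8 = 88.4 W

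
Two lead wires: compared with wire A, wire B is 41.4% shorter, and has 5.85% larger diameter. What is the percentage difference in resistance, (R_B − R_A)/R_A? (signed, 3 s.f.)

R ∝ L/d², so R_B/R_A = (1 − 41.4/100) × (1 + 5.85/100)⁻²
= 0.586 × 0.8925 = 0.523
(R_B − R_A)/R_A = 0.523 − 1 = -47.7%

-47.7%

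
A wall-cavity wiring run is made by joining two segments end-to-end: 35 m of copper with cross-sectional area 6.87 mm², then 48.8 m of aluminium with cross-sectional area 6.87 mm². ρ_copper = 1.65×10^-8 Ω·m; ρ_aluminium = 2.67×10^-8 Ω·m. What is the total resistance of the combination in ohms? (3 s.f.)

Segment 1: A = 6.87 mm² = 6.870e-06 m²
R₁ = ρL/A = (1.65×10^-8)(35)/(6.870e-06) = 0.08406 Ω
R₂ = (2.67×10^-8)(48.8)/(6.870e-06) = 0.1897 Ω
R = R₁ + R₂ = 0.274 Ω

0.274 Ω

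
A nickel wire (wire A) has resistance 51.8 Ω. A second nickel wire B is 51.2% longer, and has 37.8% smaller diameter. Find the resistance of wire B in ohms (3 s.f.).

202 Ω

R ∝ L/d², so R_B/R_A = (1 + 51.2/100) × (1 − 37.8/100)⁻²
= 1.512 × 2.585 = 3.908
R_B = 3.908 × 51.8 = 202 Ω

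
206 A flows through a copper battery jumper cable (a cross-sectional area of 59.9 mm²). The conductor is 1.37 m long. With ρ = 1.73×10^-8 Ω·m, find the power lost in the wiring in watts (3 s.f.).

A = 59.9 mm² = 5.990e-05 m²
R = ρL/A = (1.73×10^-8)(1.37)/(5.990e-05) = 3.957×10^-4 Ω
P = I²R = (206)² × 3.957×10^-4 = 16.8 W

16.8 W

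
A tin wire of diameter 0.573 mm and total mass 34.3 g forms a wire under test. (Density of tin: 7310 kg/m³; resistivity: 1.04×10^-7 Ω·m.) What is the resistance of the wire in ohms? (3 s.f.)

7.34 Ω

A = π(d/2)² = π(2.8650e-04 m)² = 2.5787e-07 m²
L = m/(density·A) = 0.0343/(7310×2.5787e-07) = 18.2 m
R = ρL/A = (1.04×10^-7)(18.2)/(2.5787e-07) = 7.34 Ω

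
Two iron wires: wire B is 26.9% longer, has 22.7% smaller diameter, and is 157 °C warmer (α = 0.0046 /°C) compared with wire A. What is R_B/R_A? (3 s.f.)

R ∝ ρL/d² with ρ ∝ (1+αΔT), so R_B/R_A = (1 + 26.9/100) × (1 − 22.7/100)⁻² × (1 + 0.0046×157)
= 1.269 × 1.674 × 1.722 = 3.66

3.66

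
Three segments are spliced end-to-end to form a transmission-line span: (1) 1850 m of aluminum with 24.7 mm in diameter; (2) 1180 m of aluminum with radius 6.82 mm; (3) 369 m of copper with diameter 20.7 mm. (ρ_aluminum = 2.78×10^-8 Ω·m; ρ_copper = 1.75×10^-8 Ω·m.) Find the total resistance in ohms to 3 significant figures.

0.351 Ω

Seg 1: A = π(d/2)² = π(1.2350e-02 m)² = 4.792e-04 m²
R_1 = (2.78×10^-8)(1850)/(4.792e-04) = 0.1073 Ω
Seg 2: A = πr² = π(6.8200e-03 m)² = 1.461e-04 m²
R_2 = (2.78×10^-8)(1180)/(1.461e-04) = 0.2245 Ω
Seg 3: A = π(d/2)² = π(1.0350e-02 m)² = 3.365e-04 m²
R_3 = (1.75×10^-8)(369)/(3.365e-04) = 0.01919 Ω
R_total = R_1 + R_2 + R_3 = 0.351 Ω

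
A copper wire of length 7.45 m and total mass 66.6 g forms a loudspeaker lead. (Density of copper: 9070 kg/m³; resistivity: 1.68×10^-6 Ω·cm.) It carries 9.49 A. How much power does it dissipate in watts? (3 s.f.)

11.4 W

ρ = 1.68×10^-6 Ω·cm = 1.68×10^-8 Ω·m
A = m/(density·L) = 0.0666/(9070×7.45) = 9.8562e-07 m²
R = ρL/A = (1.68×10^-8)(7.45)/(9.8562e-07) = 0.127 Ω
P = I²R = (9.49)² × 0.127 = 11.4 W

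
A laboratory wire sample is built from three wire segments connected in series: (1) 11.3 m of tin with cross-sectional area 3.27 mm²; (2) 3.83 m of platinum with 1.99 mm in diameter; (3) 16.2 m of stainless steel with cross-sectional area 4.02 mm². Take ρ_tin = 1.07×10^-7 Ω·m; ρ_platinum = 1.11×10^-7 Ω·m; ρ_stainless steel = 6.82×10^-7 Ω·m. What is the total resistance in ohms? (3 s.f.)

Seg 1: A = 3.27 mm² = 3.270e-06 m²
R_1 = (1.07×10^-7)(11.3)/(3.270e-06) = 0.3698 Ω
Seg 2: A = π(d/2)² = π(9.9500e-04 m)² = 3.110e-06 m²
R_2 = (1.11×10^-7)(3.83)/(3.110e-06) = 0.1367 Ω
Seg 3: A = 4.02 mm² = 4.020e-06 m²
R_3 = (6.82×10^-7)(16.2)/(4.020e-06) = 2.748 Ω
R_total = R_1 + R_2 + R_3 = 3.25 Ω

3.25 Ω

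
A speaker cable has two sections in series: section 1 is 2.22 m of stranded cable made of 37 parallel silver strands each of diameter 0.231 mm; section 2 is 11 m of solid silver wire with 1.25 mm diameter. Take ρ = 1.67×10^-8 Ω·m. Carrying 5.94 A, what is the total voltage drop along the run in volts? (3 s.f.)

1.03 V

Section 1: A_strand = π(1.1550e-04)² = 4.191e-08 m²; R₁ = ρL/(N·A_s) = (1.67×10^-8)(2.22)/(37×4.191e-08) = 0.02391 Ω
Section 2: A = π(d/2)² = π(6.2500e-04 m)² = 1.227e-06 m²
R₂ = (1.67×10^-8)(11)/(1.227e-06) = 0.1497 Ω
R = R₁ + R₂ = 0.1736 Ω
V = IR = 5.94 × 0.1736 = 1.03 V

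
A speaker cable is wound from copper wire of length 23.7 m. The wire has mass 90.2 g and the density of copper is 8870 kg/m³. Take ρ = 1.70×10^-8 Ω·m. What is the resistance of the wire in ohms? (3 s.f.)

0.939 Ω

A = m/(density·L) = 0.0902/(8870×23.7) = 4.2908e-07 m²
R = ρL/A = (1.70×10^-8)(23.7)/(4.2908e-07) = 0.939 Ω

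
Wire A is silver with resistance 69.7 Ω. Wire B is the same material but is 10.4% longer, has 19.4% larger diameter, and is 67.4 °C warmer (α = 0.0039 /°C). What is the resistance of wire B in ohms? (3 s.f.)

R ∝ ρL/d² with ρ ∝ (1+αΔT), so R_B/R_A = (1 + 10.4/100) × (1 + 19.4/100)⁻² × (1 + 0.0039×67.4)
= 1.104 × 0.7014 × 1.263 = 0.9779
R_B = 0.9779 × 69.7 = 68.2 Ω

68.2 Ω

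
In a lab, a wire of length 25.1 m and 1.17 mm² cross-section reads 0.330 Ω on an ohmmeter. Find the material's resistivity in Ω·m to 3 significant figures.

A = 1.17 mm² = 1.170e-06 m²
ρ = RA/L = (0.33)(1.170e-06)/(25.1) = 1.54×10^-8 Ω·m

1.54×10^-8 Ω·m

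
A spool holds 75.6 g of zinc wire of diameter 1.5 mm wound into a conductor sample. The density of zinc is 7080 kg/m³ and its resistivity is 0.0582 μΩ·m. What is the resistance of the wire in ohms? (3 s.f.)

ρ = 0.0582 μΩ·m = 5.82×10^-8 Ω·m
A = π(d/2)² = π(7.5000e-04 m)² = 1.7671e-06 m²
L = m/(density·A) = 0.0756/(7080×1.7671e-06) = 6.042 m
R = ρL/A = (5.82×10^-8)(6.042)/(1.7671e-06) = 0.199 Ω

0.199 Ω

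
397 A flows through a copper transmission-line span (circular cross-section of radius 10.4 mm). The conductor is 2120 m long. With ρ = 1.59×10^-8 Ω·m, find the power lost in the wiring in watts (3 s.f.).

15600 W

A = πr² = π(1.0400e-02 m)² = 3.398e-04 m²
R = ρL/A = (1.59×10^-8)(2120)/(3.398e-04) = 0.0992 Ω
P = I²R = (397)² × 0.0992 = 15600 W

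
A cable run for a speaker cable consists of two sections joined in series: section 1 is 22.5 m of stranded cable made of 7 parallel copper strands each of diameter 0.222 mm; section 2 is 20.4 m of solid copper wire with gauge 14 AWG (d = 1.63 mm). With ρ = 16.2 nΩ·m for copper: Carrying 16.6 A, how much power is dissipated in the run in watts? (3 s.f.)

414 W

ρ = 16.2 nΩ·m = 1.62×10^-8 Ω·m
Section 1: A_strand = π(1.1100e-04)² = 3.871e-08 m²; R₁ = ρL/(N·A_s) = (1.62×10^-8)(22.5)/(7×3.871e-08) = 1.345 Ω
Section 2: A = π(1.63/2 mm)² = π(8.1500e-04 m)² = 2.087e-06 m²
R₂ = (1.62×10^-8)(20.4)/(2.087e-06) = 0.1584 Ω
R = R₁ + R₂ = 1.504 Ω
P = I²R = (16.6)² × 1.504 = 414 W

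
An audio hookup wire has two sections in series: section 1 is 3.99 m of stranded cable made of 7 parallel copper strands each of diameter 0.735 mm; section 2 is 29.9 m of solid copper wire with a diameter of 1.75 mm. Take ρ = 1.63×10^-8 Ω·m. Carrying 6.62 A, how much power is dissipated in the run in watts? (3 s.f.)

Section 1: A_strand = π(3.6750e-04)² = 4.243e-07 m²; R₁ = ρL/(N·A_s) = (1.63×10^-8)(3.99)/(7×4.243e-07) = 0.0219 Ω
Section 2: A = π(d/2)² = π(8.7500e-04 m)² = 2.405e-06 m²
R₂ = (1.63×10^-8)(29.9)/(2.405e-06) = 0.2026 Ω
R = R₁ + R₂ = 0.2245 Ω
P = I²R = (6.62)² × 0.2245 = 9.84 W

9.84 W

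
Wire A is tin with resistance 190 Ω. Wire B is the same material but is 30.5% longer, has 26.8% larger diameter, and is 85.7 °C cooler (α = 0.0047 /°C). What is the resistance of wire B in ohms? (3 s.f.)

92.1 Ω

R ∝ ρL/d² with ρ ∝ (1+αΔT), so R_B/R_A = (1 + 30.5/100) × (1 + 26.8/100)⁻² × (1 − 0.0047×85.7)
= 1.305 × 0.622 × 0.5972 = 0.4847
R_B = 0.4847 × 190 = 92.1 Ω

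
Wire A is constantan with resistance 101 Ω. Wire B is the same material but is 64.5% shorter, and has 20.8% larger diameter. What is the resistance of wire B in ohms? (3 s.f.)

24.6 Ω

R ∝ L/d², so R_B/R_A = (1 − 64.5/100) × (1 + 20.8/100)⁻²
= 0.355 × 0.6853 = 0.2433
R_B = 0.2433 × 101 = 24.6 Ω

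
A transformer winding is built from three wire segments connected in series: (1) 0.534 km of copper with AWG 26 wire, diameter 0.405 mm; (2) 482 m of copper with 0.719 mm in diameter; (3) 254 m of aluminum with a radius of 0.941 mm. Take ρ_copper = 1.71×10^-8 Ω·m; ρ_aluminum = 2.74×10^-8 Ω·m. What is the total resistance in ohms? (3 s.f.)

93.7 Ω

Seg 1: A = π(0.405/2 mm)² = π(2.0250e-04 m)² = 1.288e-07 m²
R_1 = (1.71×10^-8)(534)/(1.288e-07) = 70.88 Ω
Seg 2: A = π(d/2)² = π(3.5950e-04 m)² = 4.060e-07 m²
R_2 = (1.71×10^-8)(482)/(4.060e-07) = 20.3 Ω
Seg 3: A = πr² = π(9.4100e-04 m)² = 2.782e-06 m²
R_3 = (2.74×10^-8)(254)/(2.782e-06) = 2.502 Ω
R_total = R_1 + R_2 + R_3 = 93.7 Ω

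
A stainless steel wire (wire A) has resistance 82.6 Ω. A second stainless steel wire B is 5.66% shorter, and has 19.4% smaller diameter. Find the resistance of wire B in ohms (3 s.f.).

120 Ω

R ∝ L/d², so R_B/R_A = (1 − 5.66/100) × (1 − 19.4/100)⁻²
= 0.9434 × 1.539 = 1.452
R_B = 1.452 × 82.6 = 120 Ω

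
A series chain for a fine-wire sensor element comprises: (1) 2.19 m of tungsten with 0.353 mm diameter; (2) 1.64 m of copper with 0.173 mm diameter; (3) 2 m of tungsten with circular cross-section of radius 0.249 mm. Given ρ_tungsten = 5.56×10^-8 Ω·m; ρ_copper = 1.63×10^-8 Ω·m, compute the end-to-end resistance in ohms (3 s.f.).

2.95 Ω

Seg 1: A = π(d/2)² = π(1.7650e-04 m)² = 9.787e-08 m²
R_1 = (5.56×10^-8)(2.19)/(9.787e-08) = 1.244 Ω
Seg 2: A = π(d/2)² = π(8.6500e-05 m)² = 2.351e-08 m²
R_2 = (1.63×10^-8)(1.64)/(2.351e-08) = 1.137 Ω
Seg 3: A = πr² = π(2.4900e-04 m)² = 1.948e-07 m²
R_3 = (5.56×10^-8)(2)/(1.948e-07) = 0.5709 Ω
R_total = R_1 + R_2 + R_3 = 2.95 Ω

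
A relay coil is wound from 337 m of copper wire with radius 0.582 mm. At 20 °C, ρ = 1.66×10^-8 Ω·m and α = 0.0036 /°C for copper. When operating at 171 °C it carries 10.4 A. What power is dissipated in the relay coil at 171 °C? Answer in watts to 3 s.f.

878 W

A = πr² = π(5.8200e-04 m)² = 1.064e-06 m²
R₍20₎ = ρL/A = (1.66×10^-8)(337)/(1.064e-06) = 5.257 Ω
R₍171₎ = R₍20₎(1 + αΔT) = 5.257 × (1 + 0.0036×151) = 8.115 Ω
P = I²R = (10.4)² × 8.115 = 878 W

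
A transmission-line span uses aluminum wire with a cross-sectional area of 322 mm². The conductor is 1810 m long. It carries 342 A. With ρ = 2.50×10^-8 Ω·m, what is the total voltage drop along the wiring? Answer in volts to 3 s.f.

48.1 V

A = 322 mm² = 3.220e-04 m²
R = ρL/A = (2.50×10^-8)(1810)/(3.220e-04) = 0.1405 Ω
V = IR = 342 × 0.1405 = 48.1 V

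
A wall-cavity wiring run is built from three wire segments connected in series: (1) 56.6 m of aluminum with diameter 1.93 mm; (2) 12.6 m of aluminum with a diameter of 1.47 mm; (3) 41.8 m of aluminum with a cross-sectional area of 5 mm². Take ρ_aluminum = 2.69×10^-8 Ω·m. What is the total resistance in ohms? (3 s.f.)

0.945 Ω

Seg 1: A = π(d/2)² = π(9.6500e-04 m)² = 2.926e-06 m²
R_1 = (2.69×10^-8)(56.6)/(2.926e-06) = 0.5204 Ω
Seg 2: A = π(d/2)² = π(7.3500e-04 m)² = 1.697e-06 m²
R_2 = (2.69×10^-8)(12.6)/(1.697e-06) = 0.1997 Ω
Seg 3: A = 5 mm² = 5.000e-06 m²
R_3 = (2.69×10^-8)(41.8)/(5.000e-06) = 0.2249 Ω
R_total = R_1 + R_2 + R_3 = 0.945 Ω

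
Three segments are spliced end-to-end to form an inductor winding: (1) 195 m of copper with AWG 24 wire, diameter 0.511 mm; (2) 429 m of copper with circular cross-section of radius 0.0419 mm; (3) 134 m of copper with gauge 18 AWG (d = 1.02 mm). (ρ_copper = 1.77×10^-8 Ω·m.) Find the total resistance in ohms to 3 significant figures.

1400 Ω

Seg 1: A = π(0.511/2 mm)² = π(2.5550e-04 m)² = 2.051e-07 m²
R_1 = (1.77×10^-8)(195)/(2.051e-07) = 16.83 Ω
Seg 2: A = πr² = π(4.1900e-05 m)² = 5.515e-09 m²
R_2 = (1.77×10^-8)(429)/(5.515e-09) = 1377 Ω
Seg 3: A = π(1.02/2 mm)² = π(5.1000e-04 m)² = 8.171e-07 m²
R_3 = (1.77×10^-8)(134)/(8.171e-07) = 2.903 Ω
R_total = R_1 + R_2 + R_3 = 1400 Ω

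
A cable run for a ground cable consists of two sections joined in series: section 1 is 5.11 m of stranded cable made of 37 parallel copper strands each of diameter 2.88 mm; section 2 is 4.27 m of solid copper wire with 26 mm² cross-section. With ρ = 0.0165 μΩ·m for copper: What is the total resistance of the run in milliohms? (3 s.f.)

ρ = 0.0165 μΩ·m = 1.65×10^-8 Ω·m
Section 1: A_strand = π(1.4400e-03)² = 6.514e-06 m²; R₁ = ρL/(N·A_s) = (1.65×10^-8)(5.11)/(37×6.514e-06) = 3.498×10^-4 Ω
Section 2: A = 26 mm² = 2.600e-05 m²
R₂ = (1.65×10^-8)(4.27)/(2.600e-05) = 0.00271 Ω
R = R₁ + R₂ = 3.06 mΩ

3.06 mΩ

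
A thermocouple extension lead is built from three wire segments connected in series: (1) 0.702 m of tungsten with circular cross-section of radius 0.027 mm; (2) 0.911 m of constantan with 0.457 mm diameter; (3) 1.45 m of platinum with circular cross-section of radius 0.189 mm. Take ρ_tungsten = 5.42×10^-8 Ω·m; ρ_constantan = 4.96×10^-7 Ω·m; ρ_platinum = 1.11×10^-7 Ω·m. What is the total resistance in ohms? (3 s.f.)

Seg 1: A = πr² = π(2.7000e-05 m)² = 2.290e-09 m²
R_1 = (5.42×10^-8)(0.702)/(2.290e-09) = 16.61 Ω
Seg 2: A = π(d/2)² = π(2.2850e-04 m)² = 1.640e-07 m²
R_2 = (4.96×10^-7)(0.911)/(1.640e-07) = 2.755 Ω
Seg 3: A = πr² = π(1.8900e-04 m)² = 1.122e-07 m²
R_3 = (1.11×10^-7)(1.45)/(1.122e-07) = 1.434 Ω
R_total = R_1 + R_2 + R_3 = 20.8 Ω

20.8 Ω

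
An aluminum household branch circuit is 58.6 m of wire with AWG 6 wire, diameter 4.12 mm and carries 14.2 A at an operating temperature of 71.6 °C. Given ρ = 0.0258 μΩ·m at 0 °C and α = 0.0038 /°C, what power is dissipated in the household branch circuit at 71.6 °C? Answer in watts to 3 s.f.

29.1 W

ρ = 0.0258 μΩ·m = 2.58×10^-8 Ω·m
A = π(4.12/2 mm)² = π(2.0600e-03 m)² = 1.333e-05 m²
R₍0₎ = ρL/A = (2.58×10^-8)(58.6)/(1.333e-05) = 0.1134 Ω
R₍71.6₎ = R₍0₎(1 + αΔT) = 0.1134 × (1 + 0.0038×71.6) = 0.1443 Ω
P = I²R = (14.2)² × 0.1443 = 29.1 W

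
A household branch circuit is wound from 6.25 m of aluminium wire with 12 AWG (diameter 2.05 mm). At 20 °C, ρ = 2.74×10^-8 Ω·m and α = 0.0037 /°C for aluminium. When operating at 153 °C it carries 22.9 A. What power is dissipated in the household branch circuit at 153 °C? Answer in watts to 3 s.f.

40.6 W

A = π(2.05/2 mm)² = π(1.0250e-03 m)² = 3.301e-06 m²
R₍20₎ = ρL/A = (2.74×10^-8)(6.25)/(3.301e-06) = 0.05188 Ω
R₍153₎ = R₍20₎(1 + αΔT) = 0.05188 × (1 + 0.0037×133) = 0.07742 Ω
P = I²R = (22.9)² × 0.07742 = 40.6 W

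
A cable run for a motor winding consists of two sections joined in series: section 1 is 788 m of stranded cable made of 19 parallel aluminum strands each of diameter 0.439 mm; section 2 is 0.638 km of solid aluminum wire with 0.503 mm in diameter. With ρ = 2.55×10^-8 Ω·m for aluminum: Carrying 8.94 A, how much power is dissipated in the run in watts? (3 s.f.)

Section 1: A_strand = π(2.1950e-04)² = 1.514e-07 m²; R₁ = ρL/(N·A_s) = (2.55×10^-8)(788)/(19×1.514e-07) = 6.987 Ω
Section 2: A = π(d/2)² = π(2.5150e-04 m)² = 1.987e-07 m²
R₂ = (2.55×10^-8)(638)/(1.987e-07) = 81.87 Ω
R = R₁ + R₂ = 88.86 Ω
P = I²R = (8.94)² × 88.86 = 7100 W

7100 W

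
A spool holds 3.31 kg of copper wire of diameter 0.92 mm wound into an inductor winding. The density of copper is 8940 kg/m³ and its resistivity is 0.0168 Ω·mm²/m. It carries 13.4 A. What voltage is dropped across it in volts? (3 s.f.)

189 V

ρ = 0.0168 Ω·mm²/m = 1.68×10^-8 Ω·m
A = π(d/2)² = π(4.6000e-04 m)² = 6.6476e-07 m²
L = m/(density·A) = 3.31/(8940×6.6476e-07) = 557 m
R = ρL/A = (1.68×10^-8)(557)/(6.6476e-07) = 14.08 Ω
V = IR = 13.4 × 14.08 = 189 V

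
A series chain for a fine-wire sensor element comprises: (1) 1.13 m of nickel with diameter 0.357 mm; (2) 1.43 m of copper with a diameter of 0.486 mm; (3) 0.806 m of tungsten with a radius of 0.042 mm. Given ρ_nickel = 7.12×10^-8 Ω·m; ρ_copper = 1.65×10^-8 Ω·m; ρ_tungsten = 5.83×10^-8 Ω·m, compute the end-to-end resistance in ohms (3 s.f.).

9.41 Ω

Seg 1: A = π(d/2)² = π(1.7850e-04 m)² = 1.001e-07 m²
R_1 = (7.12×10^-8)(1.13)/(1.001e-07) = 0.8038 Ω
Seg 2: A = π(d/2)² = π(2.4300e-04 m)² = 1.855e-07 m²
R_2 = (1.65×10^-8)(1.43)/(1.855e-07) = 0.1272 Ω
Seg 3: A = πr² = π(4.2000e-05 m)² = 5.542e-09 m²
R_3 = (5.83×10^-8)(0.806)/(5.542e-09) = 8.479 Ω
R_total = R_1 + R_2 + R_3 = 9.41 Ω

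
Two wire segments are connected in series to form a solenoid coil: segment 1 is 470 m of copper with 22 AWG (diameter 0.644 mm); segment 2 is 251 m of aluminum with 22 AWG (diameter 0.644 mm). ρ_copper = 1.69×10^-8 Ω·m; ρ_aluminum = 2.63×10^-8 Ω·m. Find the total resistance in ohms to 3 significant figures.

44.7 Ω

Segment 1: A = π(0.644/2 mm)² = π(3.2200e-04 m)² = 3.257e-07 m²
R₁ = ρL/A = (1.69×10^-8)(470)/(3.257e-07) = 24.39 Ω
R₂ = (2.63×10^-8)(251)/(3.257e-07) = 20.27 Ω
R = R₁ + R₂ = 44.7 Ω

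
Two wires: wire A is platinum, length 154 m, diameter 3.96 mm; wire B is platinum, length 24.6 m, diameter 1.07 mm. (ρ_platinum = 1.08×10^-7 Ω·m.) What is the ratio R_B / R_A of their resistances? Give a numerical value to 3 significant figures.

2.19

R ∝ ρL/d², so R_B/R_A = (L_B/L_A) × (d_A/d_B)²
= (24.6/154) × (3.96/1.07)² = 2.19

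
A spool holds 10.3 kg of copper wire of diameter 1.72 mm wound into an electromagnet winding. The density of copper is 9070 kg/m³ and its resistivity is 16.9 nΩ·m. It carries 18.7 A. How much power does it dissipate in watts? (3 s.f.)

1240 W

ρ = 16.9 nΩ·m = 1.69×10^-8 Ω·m
A = π(d/2)² = π(8.6000e-04 m)² = 2.3235e-06 m²
L = m/(density·A) = 10.3/(9070×2.3235e-06) = 488.7 m
R = ρL/A = (1.69×10^-8)(488.7)/(2.3235e-06) = 3.555 Ω
P = I²R = (18.7)² × 3.555 = 1240 W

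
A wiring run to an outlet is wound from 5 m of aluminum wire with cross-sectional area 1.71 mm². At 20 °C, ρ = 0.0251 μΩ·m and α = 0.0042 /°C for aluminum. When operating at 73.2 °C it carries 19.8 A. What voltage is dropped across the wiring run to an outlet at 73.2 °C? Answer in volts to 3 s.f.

ρ = 0.0251 μΩ·m = 2.51×10^-8 Ω·m
A = 1.71 mm² = 1.710e-06 m²
R₍20₎ = ρL/A = (2.51×10^-8)(5)/(1.710e-06) = 0.07339 Ω
R₍73.2₎ = R₍20₎(1 + αΔT) = 0.07339 × (1 + 0.0042×53.2) = 0.08979 Ω
V = IR = 19.8 × 0.08979 = 1.78 V

1.78 V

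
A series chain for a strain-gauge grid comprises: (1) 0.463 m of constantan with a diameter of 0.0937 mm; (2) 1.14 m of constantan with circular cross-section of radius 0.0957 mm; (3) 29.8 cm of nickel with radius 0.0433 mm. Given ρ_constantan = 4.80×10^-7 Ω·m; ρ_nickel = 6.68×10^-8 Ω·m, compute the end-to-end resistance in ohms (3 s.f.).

Seg 1: A = π(d/2)² = π(4.6850e-05 m)² = 6.896e-09 m²
R_1 = (4.80×10^-7)(0.463)/(6.896e-09) = 32.23 Ω
Seg 2: A = πr² = π(9.5700e-05 m)² = 2.877e-08 m²
R_2 = (4.80×10^-7)(1.14)/(2.877e-08) = 19.02 Ω
Seg 3: A = πr² = π(4.3300e-05 m)² = 5.890e-09 m²
R_3 = (6.68×10^-8)(0.298)/(5.890e-09) = 3.38 Ω
R_total = R_1 + R_2 + R_3 = 54.6 Ω

54.6 Ω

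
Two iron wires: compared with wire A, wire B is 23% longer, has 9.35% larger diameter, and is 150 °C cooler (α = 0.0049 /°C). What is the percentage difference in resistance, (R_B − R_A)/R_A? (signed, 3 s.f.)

R ∝ ρL/d² with ρ ∝ (1+αΔT), so R_B/R_A = (1 + 23/100) × (1 + 9.35/100)⁻² × (1 − 0.0049×150)
= 1.23 × 0.8363 × 0.265 = 0.2726
(R_B − R_A)/R_A = 0.2726 − 1 = -72.7%

-72.7%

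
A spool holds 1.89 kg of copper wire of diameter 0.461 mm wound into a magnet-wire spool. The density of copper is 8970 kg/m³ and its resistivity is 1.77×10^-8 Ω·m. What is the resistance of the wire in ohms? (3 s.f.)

A = π(d/2)² = π(2.3050e-04 m)² = 1.6691e-07 m²
L = m/(density·A) = 1.89/(8970×1.6691e-07) = 1262 m
R = ρL/A = (1.77×10^-8)(1262)/(1.6691e-07) = 134 Ω

134 Ω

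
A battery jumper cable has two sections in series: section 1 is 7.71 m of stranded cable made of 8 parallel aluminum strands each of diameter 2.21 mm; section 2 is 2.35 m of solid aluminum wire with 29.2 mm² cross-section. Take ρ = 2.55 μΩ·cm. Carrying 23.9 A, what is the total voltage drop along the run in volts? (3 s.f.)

ρ = 2.55 μΩ·cm = 2.55×10^-8 Ω·m
Section 1: A_strand = π(1.1050e-03)² = 3.836e-06 m²; R₁ = ρL/(N·A_s) = (2.55×10^-8)(7.71)/(8×3.836e-06) = 0.006407 Ω
Section 2: A = 29.2 mm² = 2.920e-05 m²
R₂ = (2.55×10^-8)(2.35)/(2.920e-05) = 0.002052 Ω
R = R₁ + R₂ = 0.008459 Ω
V = IR = 23.9 × 0.008459 = 0.202 V

0.202 V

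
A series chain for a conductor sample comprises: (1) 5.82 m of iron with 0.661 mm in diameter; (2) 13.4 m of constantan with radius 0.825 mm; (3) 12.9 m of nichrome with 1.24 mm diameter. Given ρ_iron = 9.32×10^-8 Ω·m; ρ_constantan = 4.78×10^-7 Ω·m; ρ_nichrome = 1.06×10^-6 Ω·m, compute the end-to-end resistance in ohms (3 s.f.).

Seg 1: A = π(d/2)² = π(3.3050e-04 m)² = 3.432e-07 m²
R_1 = (9.32×10^-8)(5.82)/(3.432e-07) = 1.581 Ω
Seg 2: A = πr² = π(8.2500e-04 m)² = 2.138e-06 m²
R_2 = (4.78×10^-7)(13.4)/(2.138e-06) = 2.996 Ω
Seg 3: A = π(d/2)² = π(6.2000e-04 m)² = 1.208e-06 m²
R_3 = (1.06×10^-6)(12.9)/(1.208e-06) = 11.32 Ω
R_total = R_1 + R_2 + R_3 = 15.9 Ω

15.9 Ω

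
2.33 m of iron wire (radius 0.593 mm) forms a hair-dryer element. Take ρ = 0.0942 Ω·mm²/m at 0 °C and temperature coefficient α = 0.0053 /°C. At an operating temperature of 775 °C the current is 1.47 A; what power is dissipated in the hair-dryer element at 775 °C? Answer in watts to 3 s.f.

2.19 W

ρ = 0.0942 Ω·mm²/m = 9.42×10^-8 Ω·m
A = πr² = π(5.9300e-04 m)² = 1.105e-06 m²
R₍0₎ = ρL/A = (9.42×10^-8)(2.33)/(1.105e-06) = 0.1987 Ω
R₍775₎ = R₍0₎(1 + αΔT) = 0.1987 × (1 + 0.0053×775) = 1.015 Ω
P = I²R = (1.47)² × 1.015 = 2.19 W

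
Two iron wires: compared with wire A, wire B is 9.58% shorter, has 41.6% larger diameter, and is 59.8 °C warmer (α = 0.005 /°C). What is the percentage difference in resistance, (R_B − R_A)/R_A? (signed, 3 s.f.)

R ∝ ρL/d² with ρ ∝ (1+αΔT), so R_B/R_A = (1 − 9.58/100) × (1 + 41.6/100)⁻² × (1 + 0.005×59.8)
= 0.9042 × 0.4987 × 1.299 = 0.5858
(R_B − R_A)/R_A = 0.5858 − 1 = -41.4%

-41.4%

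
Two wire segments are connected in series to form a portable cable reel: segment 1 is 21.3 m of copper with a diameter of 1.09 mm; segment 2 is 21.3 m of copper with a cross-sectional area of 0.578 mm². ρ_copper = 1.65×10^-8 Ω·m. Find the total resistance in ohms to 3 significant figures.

Segment 1: A = π(d/2)² = π(5.4500e-04 m)² = 9.331e-07 m²
R₁ = ρL/A = (1.65×10^-8)(21.3)/(9.331e-07) = 0.3766 Ω
Segment 2: A = 0.578 mm² = 5.780e-07 m²
R₂ = (1.65×10^-8)(21.3)/(5.780e-07) = 0.608 Ω
R = R₁ + R₂ = 0.985 Ω

0.985 Ω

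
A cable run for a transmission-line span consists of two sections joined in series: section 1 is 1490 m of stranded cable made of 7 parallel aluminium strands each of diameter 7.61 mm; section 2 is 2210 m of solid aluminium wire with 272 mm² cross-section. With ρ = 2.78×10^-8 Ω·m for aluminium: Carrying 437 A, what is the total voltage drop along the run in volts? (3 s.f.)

156 V

Section 1: A_strand = π(3.8050e-03)² = 4.548e-05 m²; R₁ = ρL/(N·A_s) = (2.78×10^-8)(1490)/(7×4.548e-05) = 0.1301 Ω
Section 2: A = 272 mm² = 2.720e-04 m²
R₂ = (2.78×10^-8)(2210)/(2.720e-04) = 0.2259 Ω
R = R₁ + R₂ = 0.356 Ω
V = IR = 437 × 0.356 = 156 V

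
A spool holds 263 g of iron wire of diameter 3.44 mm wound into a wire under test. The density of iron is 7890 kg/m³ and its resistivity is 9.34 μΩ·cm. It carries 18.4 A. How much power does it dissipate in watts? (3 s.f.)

ρ = 9.34 μΩ·cm = 9.34×10^-8 Ω·m
A = π(d/2)² = π(1.7200e-03 m)² = 9.2941e-06 m²
L = m/(density·A) = 0.263/(7890×9.2941e-06) = 3.587 m
R = ρL/A = (9.34×10^-8)(3.587)/(9.2941e-06) = 0.03604 Ω
P = I²R = (18.4)² × 0.03604 = 12.2 W

12.2 W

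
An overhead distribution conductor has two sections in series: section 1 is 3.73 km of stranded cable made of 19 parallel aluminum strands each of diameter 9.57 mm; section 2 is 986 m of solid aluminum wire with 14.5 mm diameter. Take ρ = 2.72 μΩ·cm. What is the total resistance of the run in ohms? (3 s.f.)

0.237 Ω

ρ = 2.72 μΩ·cm = 2.72×10^-8 Ω·m
Section 1: A_strand = π(4.7850e-03)² = 7.193e-05 m²; R₁ = ρL/(N·A_s) = (2.72×10^-8)(3730)/(19×7.193e-05) = 0.07424 Ω
Section 2: A = π(d/2)² = π(7.2500e-03 m)² = 1.651e-04 m²
R₂ = (2.72×10^-8)(986)/(1.651e-04) = 0.1624 Ω
R = R₁ + R₂ = 0.237 Ω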